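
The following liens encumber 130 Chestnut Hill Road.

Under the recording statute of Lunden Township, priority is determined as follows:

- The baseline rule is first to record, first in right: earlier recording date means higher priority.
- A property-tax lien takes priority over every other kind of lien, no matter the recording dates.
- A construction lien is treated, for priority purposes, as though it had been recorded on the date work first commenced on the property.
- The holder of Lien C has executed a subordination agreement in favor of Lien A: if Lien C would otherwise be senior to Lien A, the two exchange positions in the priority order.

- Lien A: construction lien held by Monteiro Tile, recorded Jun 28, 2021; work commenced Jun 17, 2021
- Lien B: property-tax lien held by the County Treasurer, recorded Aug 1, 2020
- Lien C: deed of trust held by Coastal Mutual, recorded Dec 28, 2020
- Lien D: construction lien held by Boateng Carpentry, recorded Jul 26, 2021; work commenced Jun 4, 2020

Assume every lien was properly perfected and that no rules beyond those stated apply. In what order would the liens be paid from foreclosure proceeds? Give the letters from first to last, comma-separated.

Effective dates: A is treated as recorded Jun 17, 2021, the work-commencement date; D's effective date is Jun 4, 2020, when work began.
B is a property-tax lien and takes priority over every other lien.
Remaining liens by effective date: D (Jun 4, 2020), C (Dec 28, 2020), A (Jun 17, 2021).
Because C would otherwise rank above A, the subordination swaps them.

B, D, A, C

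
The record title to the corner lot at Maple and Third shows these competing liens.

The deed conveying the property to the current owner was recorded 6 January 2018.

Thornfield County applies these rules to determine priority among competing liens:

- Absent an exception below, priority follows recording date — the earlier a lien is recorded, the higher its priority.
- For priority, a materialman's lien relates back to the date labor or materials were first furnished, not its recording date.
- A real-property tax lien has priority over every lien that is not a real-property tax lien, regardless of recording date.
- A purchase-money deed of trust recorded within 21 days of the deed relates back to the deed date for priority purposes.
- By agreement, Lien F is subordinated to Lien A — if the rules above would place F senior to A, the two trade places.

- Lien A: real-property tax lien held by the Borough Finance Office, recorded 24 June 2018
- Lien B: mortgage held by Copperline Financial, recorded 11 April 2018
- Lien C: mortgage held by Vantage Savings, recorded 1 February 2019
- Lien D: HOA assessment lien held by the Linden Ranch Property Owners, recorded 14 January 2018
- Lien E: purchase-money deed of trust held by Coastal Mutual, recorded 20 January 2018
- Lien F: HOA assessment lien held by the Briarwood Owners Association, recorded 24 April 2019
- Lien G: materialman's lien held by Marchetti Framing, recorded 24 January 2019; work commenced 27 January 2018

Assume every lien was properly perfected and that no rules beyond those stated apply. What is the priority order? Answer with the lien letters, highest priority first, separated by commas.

First, effective dates: E was recorded within the 21-day window, so its effective date is the deed date 6 January 2018; G relates back to 27 January 2018 (work commenced).
A, as a real-property tax lien, has superpriority and ranks first.
Remaining liens by effective date: E (6 January 2018), D (14 January 2018), G (27 January 2018), B (11 April 2018), C (1 February 2019), F (24 April 2019).
Since F is not senior to A, the subordination leaves the order unchanged.

A, E, D, G, B, C, F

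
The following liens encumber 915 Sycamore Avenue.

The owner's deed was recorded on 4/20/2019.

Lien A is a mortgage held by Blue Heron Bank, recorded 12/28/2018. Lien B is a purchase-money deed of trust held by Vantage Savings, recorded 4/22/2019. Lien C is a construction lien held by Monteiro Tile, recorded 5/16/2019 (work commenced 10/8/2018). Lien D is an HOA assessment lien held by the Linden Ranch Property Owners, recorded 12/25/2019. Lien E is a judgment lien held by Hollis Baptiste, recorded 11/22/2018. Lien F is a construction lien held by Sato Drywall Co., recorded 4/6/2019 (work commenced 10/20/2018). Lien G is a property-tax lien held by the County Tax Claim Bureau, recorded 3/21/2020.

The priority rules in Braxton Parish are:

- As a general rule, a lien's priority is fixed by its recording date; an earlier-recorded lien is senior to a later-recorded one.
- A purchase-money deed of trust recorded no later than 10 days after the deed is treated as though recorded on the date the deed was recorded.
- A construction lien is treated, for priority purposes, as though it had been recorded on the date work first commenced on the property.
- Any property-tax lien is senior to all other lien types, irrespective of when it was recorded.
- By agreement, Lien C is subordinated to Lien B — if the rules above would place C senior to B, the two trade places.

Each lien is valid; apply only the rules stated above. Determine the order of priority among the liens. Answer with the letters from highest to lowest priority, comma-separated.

Effective dates after the stated exceptions: B relates back to the deed date 4/20/2019; C is treated as recorded 10/8/2018, the work-commencement date; F relates back to 10/20/2018 (work commenced).
G, as a property-tax lien, has superpriority and ranks first.
Ordering the rest by effective date: C (10/8/2018), F (10/20/2018), E (11/22/2018), A (12/28/2018), B (4/20/2019), D (12/25/2019).
C would otherwise be senior to B, so under the subordination agreement C and B exchange positions.

G, B, F, E, A, C, D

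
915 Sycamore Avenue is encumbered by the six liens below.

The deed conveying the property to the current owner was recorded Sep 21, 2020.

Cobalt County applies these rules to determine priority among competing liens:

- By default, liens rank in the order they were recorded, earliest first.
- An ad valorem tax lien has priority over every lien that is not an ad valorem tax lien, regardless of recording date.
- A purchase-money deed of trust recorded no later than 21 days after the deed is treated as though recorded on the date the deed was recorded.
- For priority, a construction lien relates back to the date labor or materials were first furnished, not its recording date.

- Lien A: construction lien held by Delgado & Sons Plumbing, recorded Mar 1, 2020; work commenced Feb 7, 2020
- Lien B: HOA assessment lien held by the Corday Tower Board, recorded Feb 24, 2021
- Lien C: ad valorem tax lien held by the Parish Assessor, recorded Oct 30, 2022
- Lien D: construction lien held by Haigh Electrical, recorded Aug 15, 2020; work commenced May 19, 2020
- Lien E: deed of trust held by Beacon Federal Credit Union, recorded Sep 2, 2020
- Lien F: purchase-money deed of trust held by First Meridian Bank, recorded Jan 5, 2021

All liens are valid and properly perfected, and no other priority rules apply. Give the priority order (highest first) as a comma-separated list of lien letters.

Effective dates: A is treated as recorded Feb 7, 2020, the work-commencement date; D is treated as recorded May 19, 2020, the work-commencement date; F missed the 21-day window (106 days after the deed), so its recording date stands.
C, as an ad valorem tax lien, has superpriority and ranks first.
Remaining liens by effective date: A (Feb 7, 2020), D (May 19, 2020), E (Sep 2, 2020), F (Jan 5, 2021), B (Feb 24, 2021).

C, A, D, E, F, B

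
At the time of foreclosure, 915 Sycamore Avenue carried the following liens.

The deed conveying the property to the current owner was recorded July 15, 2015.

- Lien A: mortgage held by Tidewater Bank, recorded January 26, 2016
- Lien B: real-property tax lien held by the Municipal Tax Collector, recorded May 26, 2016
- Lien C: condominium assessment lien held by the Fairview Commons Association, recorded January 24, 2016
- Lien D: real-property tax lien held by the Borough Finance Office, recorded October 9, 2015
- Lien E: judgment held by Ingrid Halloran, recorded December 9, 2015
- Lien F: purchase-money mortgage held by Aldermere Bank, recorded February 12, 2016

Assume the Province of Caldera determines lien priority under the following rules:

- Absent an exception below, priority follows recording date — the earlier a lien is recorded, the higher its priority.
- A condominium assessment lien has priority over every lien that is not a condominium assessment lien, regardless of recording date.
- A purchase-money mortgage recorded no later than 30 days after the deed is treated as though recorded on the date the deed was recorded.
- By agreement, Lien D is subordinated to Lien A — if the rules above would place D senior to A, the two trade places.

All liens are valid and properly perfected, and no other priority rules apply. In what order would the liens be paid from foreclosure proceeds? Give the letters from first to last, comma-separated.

C, A, E, D, F, B

Effective dates after the stated exceptions: F was recorded 212 days after the deed — beyond 30 days — so no relation-back applies.
As a condominium assessment lien, C is senior to every other lien.
Remaining liens by effective date: D (October 9, 2015), E (December 9, 2015), A (January 26, 2016), F (February 12, 2016), B (May 26, 2016).
Because D would otherwise rank above A, the subordination swaps them.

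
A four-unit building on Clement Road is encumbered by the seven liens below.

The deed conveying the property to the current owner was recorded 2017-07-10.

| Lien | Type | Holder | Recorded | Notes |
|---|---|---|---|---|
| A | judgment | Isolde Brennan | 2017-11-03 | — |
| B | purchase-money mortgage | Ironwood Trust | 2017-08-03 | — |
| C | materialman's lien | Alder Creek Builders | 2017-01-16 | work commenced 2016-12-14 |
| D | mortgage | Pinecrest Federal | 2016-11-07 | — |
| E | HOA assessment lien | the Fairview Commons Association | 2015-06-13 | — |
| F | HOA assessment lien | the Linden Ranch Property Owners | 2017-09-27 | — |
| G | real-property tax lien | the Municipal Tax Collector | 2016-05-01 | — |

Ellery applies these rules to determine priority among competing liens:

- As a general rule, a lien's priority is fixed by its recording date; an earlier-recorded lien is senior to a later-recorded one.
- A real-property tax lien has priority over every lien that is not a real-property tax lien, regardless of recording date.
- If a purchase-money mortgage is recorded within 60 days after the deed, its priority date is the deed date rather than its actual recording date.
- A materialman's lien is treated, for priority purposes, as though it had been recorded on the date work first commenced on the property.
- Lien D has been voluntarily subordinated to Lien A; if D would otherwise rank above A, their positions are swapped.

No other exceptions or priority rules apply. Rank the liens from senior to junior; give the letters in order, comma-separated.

G, E, A, C, B, F, D

Effective dates: B relates back to the deed date 2017-07-10; C's effective date is 2016-12-14, when work began.
G is a real-property tax lien and takes priority over every other lien.
Remaining liens by effective date: E (2015-06-13), D (2016-11-07), C (2016-12-14), B (2017-07-10), F (2017-09-27), A (2017-11-03).
D would otherwise be senior to A, so under the subordination agreement D and A exchange positions.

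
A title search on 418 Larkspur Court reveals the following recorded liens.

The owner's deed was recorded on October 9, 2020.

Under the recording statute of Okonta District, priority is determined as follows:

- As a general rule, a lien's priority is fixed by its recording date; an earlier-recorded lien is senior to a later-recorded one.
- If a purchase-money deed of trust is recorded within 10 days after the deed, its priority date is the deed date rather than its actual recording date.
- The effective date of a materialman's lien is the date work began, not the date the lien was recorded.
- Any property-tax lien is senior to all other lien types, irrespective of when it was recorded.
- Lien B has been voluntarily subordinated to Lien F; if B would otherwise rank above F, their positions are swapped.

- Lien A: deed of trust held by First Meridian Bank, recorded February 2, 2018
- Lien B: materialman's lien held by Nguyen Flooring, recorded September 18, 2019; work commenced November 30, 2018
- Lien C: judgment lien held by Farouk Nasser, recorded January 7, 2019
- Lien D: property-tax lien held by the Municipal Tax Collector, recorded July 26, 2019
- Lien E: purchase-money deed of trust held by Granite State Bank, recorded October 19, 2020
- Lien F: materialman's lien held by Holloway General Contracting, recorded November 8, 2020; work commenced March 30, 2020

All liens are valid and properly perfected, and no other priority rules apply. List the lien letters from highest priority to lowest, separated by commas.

First, effective dates: B relates back to November 30, 2018 (work commenced); E relates back to the deed date October 9, 2020; F's effective date is March 30, 2020, when work began.
D, as a property-tax lien, has superpriority and ranks first.
The other liens, earliest effective date first: A (February 2, 2018), B (November 30, 2018), C (January 7, 2019), F (March 30, 2020), E (October 9, 2020).
B is senior to F before the subordination, so the two trade places.

D, A, F, C, B, E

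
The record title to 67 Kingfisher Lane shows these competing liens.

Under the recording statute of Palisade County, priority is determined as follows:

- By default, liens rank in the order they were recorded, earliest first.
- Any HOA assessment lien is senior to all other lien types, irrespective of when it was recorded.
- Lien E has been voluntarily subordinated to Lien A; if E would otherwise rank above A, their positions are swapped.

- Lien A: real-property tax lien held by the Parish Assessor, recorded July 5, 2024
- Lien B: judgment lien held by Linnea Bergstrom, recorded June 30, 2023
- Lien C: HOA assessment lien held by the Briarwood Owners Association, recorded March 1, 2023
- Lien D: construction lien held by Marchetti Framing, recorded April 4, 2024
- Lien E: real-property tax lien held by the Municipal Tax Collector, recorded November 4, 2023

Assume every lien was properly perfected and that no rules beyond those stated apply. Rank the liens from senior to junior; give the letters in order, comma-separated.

C, B, A, D, E

As an HOA assessment lien, C is senior to every other lien.
Among the remaining liens, by effective date: B (June 30, 2023), E (November 4, 2023), D (April 4, 2024), A (July 5, 2024).
E is senior to A before the subordination, so the two trade places.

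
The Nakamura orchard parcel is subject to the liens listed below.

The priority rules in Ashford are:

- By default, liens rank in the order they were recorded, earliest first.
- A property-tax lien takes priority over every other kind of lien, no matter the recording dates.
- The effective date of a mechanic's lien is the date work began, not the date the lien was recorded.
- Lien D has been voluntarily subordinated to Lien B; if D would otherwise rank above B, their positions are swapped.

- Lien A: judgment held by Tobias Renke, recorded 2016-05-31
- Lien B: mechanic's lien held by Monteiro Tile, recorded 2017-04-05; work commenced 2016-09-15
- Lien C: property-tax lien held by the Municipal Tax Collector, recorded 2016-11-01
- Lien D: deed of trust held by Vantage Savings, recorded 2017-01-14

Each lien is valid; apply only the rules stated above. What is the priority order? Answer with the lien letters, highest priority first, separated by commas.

Effective dates after the stated exceptions: B relates back to 2016-09-15 (work commenced).
As a property-tax lien, C is senior to every other lien.
Remaining liens by effective date: A (2016-05-31), B (2016-09-15), D (2017-01-14).
Since D is not senior to B, the subordination leaves the order unchanged.

C, A, B, D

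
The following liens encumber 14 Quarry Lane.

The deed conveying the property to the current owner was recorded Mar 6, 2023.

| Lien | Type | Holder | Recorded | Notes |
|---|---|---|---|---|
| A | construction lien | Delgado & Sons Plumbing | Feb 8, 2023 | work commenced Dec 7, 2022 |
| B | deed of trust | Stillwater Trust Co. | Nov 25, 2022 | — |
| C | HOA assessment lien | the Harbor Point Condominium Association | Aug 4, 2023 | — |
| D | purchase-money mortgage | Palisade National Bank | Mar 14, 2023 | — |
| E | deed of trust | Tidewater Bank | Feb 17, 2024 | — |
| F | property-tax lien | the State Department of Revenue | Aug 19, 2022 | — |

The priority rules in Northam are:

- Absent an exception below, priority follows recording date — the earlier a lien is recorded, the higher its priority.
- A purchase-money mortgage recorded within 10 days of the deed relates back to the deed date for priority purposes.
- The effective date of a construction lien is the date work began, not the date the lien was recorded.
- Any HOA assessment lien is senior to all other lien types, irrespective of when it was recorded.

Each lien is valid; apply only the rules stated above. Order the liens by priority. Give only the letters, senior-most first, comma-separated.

Adjusting effective dates: A relates back to Dec 7, 2022 (work commenced); D was recorded within the 10-day window, so its effective date is the deed date Mar 6, 2023.
C is an HOA assessment lien, so it outranks all other liens regardless of date.
Ordering the rest by effective date: F (Aug 19, 2022), B (Nov 25, 2022), A (Dec 7, 2022), D (Mar 6, 2023), E (Feb 17, 2024).

C, F, B, A, D, E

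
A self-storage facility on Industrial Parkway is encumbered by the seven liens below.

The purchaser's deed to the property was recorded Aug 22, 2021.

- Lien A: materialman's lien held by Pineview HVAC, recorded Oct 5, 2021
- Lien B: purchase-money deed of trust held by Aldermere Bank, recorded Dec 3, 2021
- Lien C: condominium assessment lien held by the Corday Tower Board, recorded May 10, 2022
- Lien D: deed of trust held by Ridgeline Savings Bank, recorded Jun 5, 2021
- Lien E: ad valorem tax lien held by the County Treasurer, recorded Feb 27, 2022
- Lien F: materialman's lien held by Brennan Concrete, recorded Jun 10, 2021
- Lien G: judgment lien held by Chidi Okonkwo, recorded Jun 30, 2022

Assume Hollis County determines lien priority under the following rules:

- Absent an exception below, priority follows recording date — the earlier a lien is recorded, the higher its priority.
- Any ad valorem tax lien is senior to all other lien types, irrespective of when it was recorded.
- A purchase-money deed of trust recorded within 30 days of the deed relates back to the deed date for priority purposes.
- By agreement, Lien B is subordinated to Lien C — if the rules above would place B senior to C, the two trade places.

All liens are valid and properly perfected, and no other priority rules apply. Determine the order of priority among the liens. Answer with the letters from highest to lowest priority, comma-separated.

Adjusting effective dates: B was recorded 103 days after the deed, outside the 30-day window, so it keeps its recording date.
As an ad valorem tax lien, E is senior to every other lien.
The other liens, earliest effective date first: D (Jun 5, 2021), F (Jun 10, 2021), A (Oct 5, 2021), B (Dec 3, 2021), C (May 10, 2022), G (Jun 30, 2022).
B would otherwise be senior to C, so under the subordination agreement B and C exchange positions.

E, D, F, A, C, B, G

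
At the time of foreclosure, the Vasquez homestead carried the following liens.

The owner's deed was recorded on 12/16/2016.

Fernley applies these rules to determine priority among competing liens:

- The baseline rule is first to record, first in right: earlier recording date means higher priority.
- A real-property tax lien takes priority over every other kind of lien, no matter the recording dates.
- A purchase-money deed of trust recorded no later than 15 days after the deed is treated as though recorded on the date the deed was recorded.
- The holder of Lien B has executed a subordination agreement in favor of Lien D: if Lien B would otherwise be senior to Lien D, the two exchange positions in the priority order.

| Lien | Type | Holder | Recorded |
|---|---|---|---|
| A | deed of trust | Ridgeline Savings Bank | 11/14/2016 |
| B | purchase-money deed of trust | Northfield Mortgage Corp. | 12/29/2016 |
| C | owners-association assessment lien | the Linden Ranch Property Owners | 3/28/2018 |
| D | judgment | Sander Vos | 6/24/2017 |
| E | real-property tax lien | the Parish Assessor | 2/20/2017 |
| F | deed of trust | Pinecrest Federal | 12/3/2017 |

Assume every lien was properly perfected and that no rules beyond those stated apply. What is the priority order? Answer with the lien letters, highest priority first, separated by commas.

E, A, D, B, F, C

First, effective dates: B's effective date is the deed date, 12/16/2016.
As a real-property tax lien, E is senior to every other lien.
Ordering the rest by effective date: A (11/14/2016), B (12/16/2016), D (6/24/2017), F (12/3/2017), C (3/28/2018).
B is senior to D before the subordination, so the two trade places.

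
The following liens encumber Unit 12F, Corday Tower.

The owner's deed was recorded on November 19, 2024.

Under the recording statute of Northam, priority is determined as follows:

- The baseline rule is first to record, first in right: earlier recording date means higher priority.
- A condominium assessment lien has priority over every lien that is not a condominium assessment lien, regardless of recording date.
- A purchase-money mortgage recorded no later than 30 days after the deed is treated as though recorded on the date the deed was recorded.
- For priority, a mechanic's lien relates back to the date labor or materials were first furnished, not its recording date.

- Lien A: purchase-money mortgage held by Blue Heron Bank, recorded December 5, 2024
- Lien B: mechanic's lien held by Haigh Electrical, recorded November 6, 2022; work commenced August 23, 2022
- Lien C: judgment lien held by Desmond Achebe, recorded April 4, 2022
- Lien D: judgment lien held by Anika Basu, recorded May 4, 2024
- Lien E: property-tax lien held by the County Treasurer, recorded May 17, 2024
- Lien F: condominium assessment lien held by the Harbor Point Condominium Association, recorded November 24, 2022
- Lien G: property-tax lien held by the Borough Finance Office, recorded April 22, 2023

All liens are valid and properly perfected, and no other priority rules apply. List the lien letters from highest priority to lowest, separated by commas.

Effective dates: A's effective date is the deed date, November 19, 2024; B's effective date is August 23, 2022, when work began.
As a condominium assessment lien, F is senior to every other lien.
The other liens, earliest effective date first: C (April 4, 2022), B (August 23, 2022), G (April 22, 2023), D (May 4, 2024), E (May 17, 2024), A (November 19, 2024).

F, C, B, G, D, E, A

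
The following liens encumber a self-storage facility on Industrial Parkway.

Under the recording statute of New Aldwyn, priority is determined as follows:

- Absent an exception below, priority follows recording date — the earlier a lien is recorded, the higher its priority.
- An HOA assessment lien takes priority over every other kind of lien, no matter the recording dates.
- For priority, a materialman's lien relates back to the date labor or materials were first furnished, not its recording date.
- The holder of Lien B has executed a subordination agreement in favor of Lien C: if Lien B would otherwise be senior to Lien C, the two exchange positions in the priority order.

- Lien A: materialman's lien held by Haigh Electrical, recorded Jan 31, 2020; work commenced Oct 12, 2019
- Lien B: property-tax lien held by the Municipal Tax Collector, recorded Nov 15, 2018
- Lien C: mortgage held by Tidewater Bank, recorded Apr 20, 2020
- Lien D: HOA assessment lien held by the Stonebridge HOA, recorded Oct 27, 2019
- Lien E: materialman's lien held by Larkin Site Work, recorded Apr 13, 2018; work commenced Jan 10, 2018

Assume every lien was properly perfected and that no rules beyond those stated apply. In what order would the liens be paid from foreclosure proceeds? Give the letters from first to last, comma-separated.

D, E, C, A, B

Effective dates: A is treated as recorded Oct 12, 2019, the work-commencement date; E is treated as recorded Jan 10, 2018, the work-commencement date.
As an HOA assessment lien, D is senior to every other lien.
Remaining liens by effective date: E (Jan 10, 2018), B (Nov 15, 2018), A (Oct 12, 2019), C (Apr 20, 2020).
B would otherwise be senior to C, so under the subordination agreement B and C exchange positions.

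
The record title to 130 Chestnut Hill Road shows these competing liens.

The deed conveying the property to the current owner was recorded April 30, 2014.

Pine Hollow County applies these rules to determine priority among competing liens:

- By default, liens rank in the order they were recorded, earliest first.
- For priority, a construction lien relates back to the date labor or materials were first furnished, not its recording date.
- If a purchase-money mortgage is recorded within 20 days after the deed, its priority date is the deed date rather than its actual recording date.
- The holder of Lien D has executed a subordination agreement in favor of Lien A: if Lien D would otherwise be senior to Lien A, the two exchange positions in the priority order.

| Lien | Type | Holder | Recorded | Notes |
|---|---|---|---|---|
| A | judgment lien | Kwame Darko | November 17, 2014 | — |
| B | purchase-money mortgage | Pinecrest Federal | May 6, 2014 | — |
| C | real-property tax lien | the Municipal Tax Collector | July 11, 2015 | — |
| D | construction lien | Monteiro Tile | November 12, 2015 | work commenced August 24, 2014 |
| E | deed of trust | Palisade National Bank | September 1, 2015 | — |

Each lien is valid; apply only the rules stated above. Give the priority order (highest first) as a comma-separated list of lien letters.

Adjusting effective dates: B was recorded within the 20-day window, so its effective date is the deed date April 30, 2014; D relates back to August 24, 2014 (work commenced).
By effective date: B (April 30, 2014), D (August 24, 2014), A (November 17, 2014), C (July 11, 2015), E (September 1, 2015).
The subordination applies — D was senior to A — so D and A swap.

B, A, D, C, E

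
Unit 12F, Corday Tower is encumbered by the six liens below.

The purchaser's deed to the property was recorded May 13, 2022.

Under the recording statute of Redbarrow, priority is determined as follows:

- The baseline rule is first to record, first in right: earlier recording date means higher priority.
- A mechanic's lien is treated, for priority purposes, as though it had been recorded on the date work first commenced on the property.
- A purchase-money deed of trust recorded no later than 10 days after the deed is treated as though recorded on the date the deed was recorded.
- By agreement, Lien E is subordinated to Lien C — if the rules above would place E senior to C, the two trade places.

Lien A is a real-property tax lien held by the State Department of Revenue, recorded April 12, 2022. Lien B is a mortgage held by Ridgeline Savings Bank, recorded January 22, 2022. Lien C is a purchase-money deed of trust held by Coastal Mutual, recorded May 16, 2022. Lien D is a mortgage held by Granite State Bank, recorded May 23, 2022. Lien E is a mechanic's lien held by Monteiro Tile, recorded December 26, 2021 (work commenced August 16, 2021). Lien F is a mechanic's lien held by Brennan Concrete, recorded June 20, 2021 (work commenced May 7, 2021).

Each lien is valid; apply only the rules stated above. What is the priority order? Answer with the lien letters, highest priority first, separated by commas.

Effective dates after the stated exceptions: C relates back to the deed date May 13, 2022; E relates back to August 16, 2021 (work commenced); F's effective date is May 7, 2021, when work began.
Sorted by effective date: F (May 7, 2021), E (August 16, 2021), B (January 22, 2022), A (April 12, 2022), C (May 13, 2022), D (May 23, 2022).
The subordination applies — E was senior to C — so E and C swap.

F, C, B, A, E, D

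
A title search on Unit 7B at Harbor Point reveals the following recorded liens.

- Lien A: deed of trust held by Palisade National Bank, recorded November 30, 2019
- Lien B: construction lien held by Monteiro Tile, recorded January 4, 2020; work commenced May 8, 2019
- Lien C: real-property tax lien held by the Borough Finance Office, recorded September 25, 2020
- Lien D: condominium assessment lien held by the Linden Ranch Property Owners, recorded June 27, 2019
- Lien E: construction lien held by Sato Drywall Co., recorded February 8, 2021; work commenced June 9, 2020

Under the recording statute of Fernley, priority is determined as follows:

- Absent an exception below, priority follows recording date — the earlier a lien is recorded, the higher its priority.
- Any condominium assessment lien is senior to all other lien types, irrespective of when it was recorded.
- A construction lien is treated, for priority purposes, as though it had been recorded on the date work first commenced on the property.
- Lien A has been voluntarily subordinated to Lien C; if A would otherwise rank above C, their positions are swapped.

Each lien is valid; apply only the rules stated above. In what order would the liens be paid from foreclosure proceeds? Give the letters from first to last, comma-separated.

Adjusting effective dates: B's effective date is May 8, 2019, when work began; E's effective date is June 9, 2020, when work began.
D is a condominium assessment lien, so it outranks all other liens regardless of date.
Among the remaining liens, by effective date: B (May 8, 2019), A (November 30, 2019), E (June 9, 2020), C (September 25, 2020).
Because A would otherwise rank above C, the subordination swaps them.

D, B, C, E, A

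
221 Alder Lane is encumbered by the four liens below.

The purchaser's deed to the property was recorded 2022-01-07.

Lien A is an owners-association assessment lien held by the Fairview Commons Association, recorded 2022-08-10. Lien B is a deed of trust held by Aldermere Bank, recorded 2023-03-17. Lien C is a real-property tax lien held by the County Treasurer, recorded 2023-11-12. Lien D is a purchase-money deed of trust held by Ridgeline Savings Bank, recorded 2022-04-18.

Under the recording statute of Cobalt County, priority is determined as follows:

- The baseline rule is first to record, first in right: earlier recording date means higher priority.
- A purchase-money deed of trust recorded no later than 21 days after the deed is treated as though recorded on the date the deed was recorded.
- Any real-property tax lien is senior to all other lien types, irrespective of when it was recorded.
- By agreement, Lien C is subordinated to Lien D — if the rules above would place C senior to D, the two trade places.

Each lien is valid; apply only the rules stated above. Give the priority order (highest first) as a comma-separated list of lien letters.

D, C, A, B

Effective dates: D was recorded 101 days after the deed, outside the 21-day window, so it keeps its recording date.
As a real-property tax lien, C is senior to every other lien.
Ordering the rest by effective date: D (2022-04-18), A (2022-08-10), B (2023-03-17).
C would otherwise be senior to D, so under the subordination agreement C and D exchange positions.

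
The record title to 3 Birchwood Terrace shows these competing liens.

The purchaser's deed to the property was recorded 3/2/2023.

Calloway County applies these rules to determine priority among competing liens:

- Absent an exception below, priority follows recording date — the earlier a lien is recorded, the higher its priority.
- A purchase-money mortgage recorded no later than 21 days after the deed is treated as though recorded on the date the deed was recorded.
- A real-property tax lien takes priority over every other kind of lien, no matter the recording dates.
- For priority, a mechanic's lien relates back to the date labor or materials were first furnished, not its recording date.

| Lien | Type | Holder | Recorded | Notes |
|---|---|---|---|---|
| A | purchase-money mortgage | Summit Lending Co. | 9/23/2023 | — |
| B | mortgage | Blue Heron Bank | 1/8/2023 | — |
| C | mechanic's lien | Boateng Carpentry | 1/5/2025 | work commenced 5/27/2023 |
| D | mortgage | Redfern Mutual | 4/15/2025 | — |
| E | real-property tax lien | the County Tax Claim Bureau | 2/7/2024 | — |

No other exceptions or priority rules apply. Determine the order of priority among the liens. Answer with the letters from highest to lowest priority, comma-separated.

Effective dates after the stated exceptions: A missed the 21-day window (205 days after the deed), so its recording date stands; C relates back to 5/27/2023 (work commenced).
As a real-property tax lien, E is senior to every other lien.
Ordering the rest by effective date: B (1/8/2023), C (5/27/2023), A (9/23/2023), D (4/15/2025).

E, B, C, A, D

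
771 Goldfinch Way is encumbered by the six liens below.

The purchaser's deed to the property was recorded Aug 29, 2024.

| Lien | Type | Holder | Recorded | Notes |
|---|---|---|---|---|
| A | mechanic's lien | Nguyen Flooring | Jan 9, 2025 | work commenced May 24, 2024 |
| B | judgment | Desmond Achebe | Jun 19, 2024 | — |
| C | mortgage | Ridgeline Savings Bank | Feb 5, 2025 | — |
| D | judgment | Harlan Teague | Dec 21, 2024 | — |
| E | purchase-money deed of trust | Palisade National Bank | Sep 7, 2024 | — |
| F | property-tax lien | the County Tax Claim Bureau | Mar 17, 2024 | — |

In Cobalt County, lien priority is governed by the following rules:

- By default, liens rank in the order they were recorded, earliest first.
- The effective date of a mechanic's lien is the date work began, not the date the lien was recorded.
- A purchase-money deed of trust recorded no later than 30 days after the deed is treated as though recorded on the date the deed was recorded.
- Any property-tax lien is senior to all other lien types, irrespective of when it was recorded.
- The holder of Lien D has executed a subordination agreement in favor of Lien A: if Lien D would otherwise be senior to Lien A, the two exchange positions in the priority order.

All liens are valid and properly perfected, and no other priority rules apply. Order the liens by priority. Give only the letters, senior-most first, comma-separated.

Effective dates: A's effective date is May 24, 2024, when work began; E was recorded within the 30-day window, so its effective date is the deed date Aug 29, 2024.
F, as a property-tax lien, has superpriority and ranks first.
The other liens, earliest effective date first: A (May 24, 2024), B (Jun 19, 2024), E (Aug 29, 2024), D (Dec 21, 2024), C (Feb 5, 2025).
D is already junior to A, so the subordination agreement changes nothing.

F, A, B, E, D, C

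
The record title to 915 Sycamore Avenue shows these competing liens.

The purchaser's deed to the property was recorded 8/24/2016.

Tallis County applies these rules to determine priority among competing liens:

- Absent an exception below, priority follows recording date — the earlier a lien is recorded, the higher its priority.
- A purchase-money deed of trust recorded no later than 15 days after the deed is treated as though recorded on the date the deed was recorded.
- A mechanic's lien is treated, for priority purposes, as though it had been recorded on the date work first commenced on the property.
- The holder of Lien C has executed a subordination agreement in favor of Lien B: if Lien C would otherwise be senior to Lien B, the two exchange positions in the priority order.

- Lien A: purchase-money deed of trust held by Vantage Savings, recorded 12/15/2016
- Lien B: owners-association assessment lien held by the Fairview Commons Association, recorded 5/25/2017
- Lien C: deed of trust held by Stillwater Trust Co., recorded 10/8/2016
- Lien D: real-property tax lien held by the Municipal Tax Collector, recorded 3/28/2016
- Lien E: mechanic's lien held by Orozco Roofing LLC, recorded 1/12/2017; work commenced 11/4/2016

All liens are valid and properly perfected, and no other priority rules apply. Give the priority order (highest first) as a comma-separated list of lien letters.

Effective dates after the stated exceptions: A was recorded 113 days after the deed — beyond 15 days — so no relation-back applies; E is treated as recorded 11/4/2016, the work-commencement date.
By effective date, earliest first: D (3/28/2016), C (10/8/2016), E (11/4/2016), A (12/15/2016), B (5/25/2017).
C is senior to B before the subordination, so the two trade places.

D, B, E, A, C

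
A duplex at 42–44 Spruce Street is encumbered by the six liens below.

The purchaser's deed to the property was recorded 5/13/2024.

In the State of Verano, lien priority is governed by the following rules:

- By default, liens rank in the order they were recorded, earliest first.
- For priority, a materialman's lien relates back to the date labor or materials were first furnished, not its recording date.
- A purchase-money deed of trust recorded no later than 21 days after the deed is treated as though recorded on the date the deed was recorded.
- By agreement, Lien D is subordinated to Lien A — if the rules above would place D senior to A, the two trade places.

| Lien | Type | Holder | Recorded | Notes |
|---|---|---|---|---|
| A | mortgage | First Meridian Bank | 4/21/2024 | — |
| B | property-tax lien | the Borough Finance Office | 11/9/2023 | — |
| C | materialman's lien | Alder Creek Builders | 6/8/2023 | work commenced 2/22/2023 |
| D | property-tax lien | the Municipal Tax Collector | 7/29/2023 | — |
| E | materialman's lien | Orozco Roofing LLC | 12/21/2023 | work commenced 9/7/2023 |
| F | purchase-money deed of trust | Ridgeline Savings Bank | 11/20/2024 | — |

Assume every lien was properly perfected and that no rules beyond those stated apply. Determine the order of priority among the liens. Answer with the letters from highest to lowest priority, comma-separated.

C, A, E, B, D, F

Effective dates after the stated exceptions: C's effective date is 2/22/2023, when work began; E's effective date is 9/7/2023, when work began; F was recorded 191 days after the deed — beyond 21 days — so no relation-back applies.
By effective date: C (2/22/2023), D (7/29/2023), E (9/7/2023), B (11/9/2023), A (4/21/2024), F (11/20/2024).
D is senior to A before the subordination, so the two trade places.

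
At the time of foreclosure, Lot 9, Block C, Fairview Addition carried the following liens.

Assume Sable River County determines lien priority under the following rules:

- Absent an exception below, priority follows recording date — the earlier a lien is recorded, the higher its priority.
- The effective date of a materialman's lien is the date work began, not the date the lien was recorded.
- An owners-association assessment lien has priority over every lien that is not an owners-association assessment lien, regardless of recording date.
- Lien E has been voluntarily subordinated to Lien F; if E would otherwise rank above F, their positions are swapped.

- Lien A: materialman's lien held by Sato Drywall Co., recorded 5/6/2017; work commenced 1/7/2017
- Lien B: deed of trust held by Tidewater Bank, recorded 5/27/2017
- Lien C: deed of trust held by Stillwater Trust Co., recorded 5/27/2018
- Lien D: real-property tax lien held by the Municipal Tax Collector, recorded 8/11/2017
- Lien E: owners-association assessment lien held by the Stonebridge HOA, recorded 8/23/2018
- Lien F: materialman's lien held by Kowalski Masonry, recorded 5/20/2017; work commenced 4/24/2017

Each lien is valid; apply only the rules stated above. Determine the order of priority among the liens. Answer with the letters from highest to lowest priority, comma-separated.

Effective dates after the stated exceptions: A is treated as recorded 1/7/2017, the work-commencement date; F is treated as recorded 4/24/2017, the work-commencement date.
E is an owners-association assessment lien, so it outranks all other liens regardless of date.
Remaining liens by effective date: A (1/7/2017), F (4/24/2017), B (5/27/2017), D (8/11/2017), C (5/27/2018).
Because E would otherwise rank above F, the subordination swaps them.

F, A, E, B, D, C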